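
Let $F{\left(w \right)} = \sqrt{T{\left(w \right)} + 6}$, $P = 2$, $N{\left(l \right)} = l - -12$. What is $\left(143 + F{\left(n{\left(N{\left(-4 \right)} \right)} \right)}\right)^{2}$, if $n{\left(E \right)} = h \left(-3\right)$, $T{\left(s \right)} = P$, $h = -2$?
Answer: $20457 + 572 \sqrt{2} \approx 21266.0$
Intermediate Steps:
$N{\left(l \right)} = 12 + l$ ($N{\left(l \right)} = l + 12 = 12 + l$)
$T{\left(s \right)} = 2$
$n{\left(E \right)} = 6$ ($n{\left(E \right)} = \left(-2\right) \left(-3\right) = 6$)
$F{\left(w \right)} = 2 \sqrt{2}$ ($F{\left(w \right)} = \sqrt{2 + 6} = \sqrt{8} = 2 \sqrt{2}$)
$\left(143 + F{\left(n{\left(N{\left(-4 \right)} \right)} \right)}\right)^{2} = \left(143 + 2 \sqrt{2}\right)^{2}$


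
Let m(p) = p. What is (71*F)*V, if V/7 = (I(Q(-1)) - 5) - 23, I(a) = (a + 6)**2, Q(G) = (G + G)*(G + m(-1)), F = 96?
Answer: 3435264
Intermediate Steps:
Q(G) = 2*G*(-1 + G) (Q(G) = (G + G)*(G - 1) = (2*G)*(-1 + G) = 2*G*(-1 + G))
I(a) = (6 + a)**2
V = 504 (V = 7*(((6 + 2*(-1)*(-1 - 1))**2 - 5) - 23) = 7*(((6 + 2*(-1)*(-2))**2 - 5) - 23) = 7*(((6 + 4)**2 - 5) - 23) = 7*((10**2 - 5) - 23) = 7*((100 - 5) - 23) = 7*(95 - 23) = 7*72 = 504)
(71*F)*V = (71*96)*504 = 6816*504 = 3435264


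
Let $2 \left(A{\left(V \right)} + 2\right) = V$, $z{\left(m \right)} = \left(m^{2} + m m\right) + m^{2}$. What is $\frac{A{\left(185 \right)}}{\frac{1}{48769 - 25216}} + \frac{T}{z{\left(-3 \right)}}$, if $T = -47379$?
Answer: $\frac{38336251}{18} \approx 2.1298 \cdot 10^{6}$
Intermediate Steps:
$z{\left(m \right)} = 3 m^{2}$ ($z{\left(m \right)} = \left(m^{2} + m^{2}\right) + m^{2} = 2 m^{2} + m^{2} = 3 m^{2}$)
$A{\left(V \right)} = -2 + \frac{V}{2}$
$\frac{A{\left(185 \right)}}{\frac{1}{48769 - 25216}} + \frac{T}{z{\left(-3 \right)}} = \frac{-2 + \frac{1}{2} \cdot 185}{\frac{1}{48769 - 25216}} - \frac{47379}{3 \left(-3\right)^{2}} = \frac{-2 + \frac{185}{2}}{\frac{1}{23553}} - \frac{47379}{3 \cdot 9} = \frac{181 \frac{1}{\frac{1}{23553}}}{2} - \frac{47379}{27} = \frac{181}{2} \cdot 23553 - \frac{15793}{9} = \frac{4263093}{2} - \frac{15793}{9} = \frac{38336251}{18}$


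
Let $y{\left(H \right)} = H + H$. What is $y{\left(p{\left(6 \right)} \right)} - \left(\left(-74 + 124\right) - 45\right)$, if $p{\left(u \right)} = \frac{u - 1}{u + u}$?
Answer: $- \frac{25}{6} \approx -4.1667$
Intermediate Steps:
$p{\left(u \right)} = \frac{-1 + u}{2 u}$
$y{\left(H \right)} = 2 H$
$y{\left(p{\left(6 \right)} \right)} - \left(\left(-74 + 124\right) - 45\right) = 2 \frac{-1 + 6}{2 \cdot 6} - \left(\left(-74 + 124\right) - 45\right) = 2 \cdot \frac{1}{2} \cdot \frac{1}{6} \cdot 5 - \left(50 - 45\right) = 2 \cdot \frac{5}{12} - 5 = \frac{5}{6} - 5 = - \frac{25}{6}$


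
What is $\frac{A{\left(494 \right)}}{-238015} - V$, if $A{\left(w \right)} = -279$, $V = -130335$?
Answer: $\frac{31021685304}{238015} \approx 1.3034 \cdot 10^{5}$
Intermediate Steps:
$\frac{A{\left(494 \right)}}{-238015} - V = - \frac{279}{-238015} - -130335 = \left(-279\right) \left(- \frac{1}{238015}\right) + 130335 = \frac{279}{238015} + 130335 = \frac{31021685304}{238015}$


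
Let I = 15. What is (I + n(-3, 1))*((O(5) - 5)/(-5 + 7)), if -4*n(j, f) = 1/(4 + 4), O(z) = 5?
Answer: 0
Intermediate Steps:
n(j, f) = -1/32 (n(j, f) = -1/(4*(4 + 4)) = -¼/8 = -¼*⅛ = -1/32)
(I + n(-3, 1))*((O(5) - 5)/(-5 + 7)) = (15 - 1/32)*((5 - 5)/(-5 + 7)) = 479*(0/2)/32 = 479*(0*(½))/32 = (479/32)*0 = 0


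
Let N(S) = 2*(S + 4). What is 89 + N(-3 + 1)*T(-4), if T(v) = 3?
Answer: 101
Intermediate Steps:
N(S) = 8 + 2*S (N(S) = 2*(4 + S) = 8 + 2*S)
89 + N(-3 + 1)*T(-4) = 89 + (8 + 2*(-3 + 1))*3 = 89 + (8 + 2*(-2))*3 = 89 + (8 - 4)*3 = 89 + 4*3 = 89 + 12 = 101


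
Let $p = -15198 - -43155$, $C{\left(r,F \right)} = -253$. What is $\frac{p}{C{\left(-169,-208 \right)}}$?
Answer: $- \frac{27957}{253} \approx -110.5$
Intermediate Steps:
$p = 27957$ ($p = -15198 + 43155 = 27957$)
$\frac{p}{C{\left(-169,-208 \right)}} = \frac{27957}{-253} = 27957 \left(- \frac{1}{253}\right) = - \frac{27957}{253}$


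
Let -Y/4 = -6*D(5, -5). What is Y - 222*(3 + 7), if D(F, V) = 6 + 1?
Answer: -2052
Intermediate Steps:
D(F, V) = 7
Y = 168 (Y = -(-24)*7 = -4*(-42) = 168)
Y - 222*(3 + 7) = 168 - 222*(3 + 7) = 168 - 222*10 = 168 - 111*20 = 168 - 2220 = -2052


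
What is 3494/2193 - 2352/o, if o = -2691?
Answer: 539270/218569 ≈ 2.4673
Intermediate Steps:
3494/2193 - 2352/o = 3494/2193 - 2352/(-2691) = 3494*(1/2193) - 2352*(-1/2691) = 3494/2193 + 784/897 = 539270/218569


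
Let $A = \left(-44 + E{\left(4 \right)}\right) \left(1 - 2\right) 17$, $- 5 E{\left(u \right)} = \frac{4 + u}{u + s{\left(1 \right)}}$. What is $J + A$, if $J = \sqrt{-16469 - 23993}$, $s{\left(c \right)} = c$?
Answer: $\frac{18836}{25} + i \sqrt{40462} \approx 753.44 + 201.15 i$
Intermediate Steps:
$E{\left(u \right)} = - \frac{4 + u}{5 \left(1 + u\right)}$ ($E{\left(u \right)} = - \frac{\left(4 + u\right) \frac{1}{u + 1}}{5} = - \frac{\left(4 + u\right) \frac{1}{1 + u}}{5} = - \frac{\frac{1}{1 + u} \left(4 + u\right)}{5} = - \frac{4 + u}{5 \left(1 + u\right)}$)
$J = i \sqrt{40462}$ ($J = \sqrt{-40462} = i \sqrt{40462} \approx 201.15 i$)
$A = \frac{18836}{25}$ ($A = \left(-44 + \frac{-4 - 4}{5 \left(1 + 4\right)}\right) \left(1 - 2\right) 17 = \left(-44 + \frac{-4 - 4}{5 \cdot 5}\right) \left(1 - 2\right) 17 = \left(-44 + \frac{1}{5} \cdot \frac{1}{5} \left(-8\right)\right) \left(\left(-1\right) 17\right) = \left(-44 - \frac{8}{25}\right) \left(-17\right) = \left(- \frac{1108}{25}\right) \left(-17\right) = \frac{18836}{25} \approx 753.44$)
$J + A = i \sqrt{40462} + \frac{18836}{25} = \frac{18836}{25} + i \sqrt{40462}$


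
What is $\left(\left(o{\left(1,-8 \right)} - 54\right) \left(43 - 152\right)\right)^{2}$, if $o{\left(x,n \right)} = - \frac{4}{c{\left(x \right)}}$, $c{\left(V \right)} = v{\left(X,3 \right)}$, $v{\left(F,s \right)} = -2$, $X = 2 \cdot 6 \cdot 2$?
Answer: $32126224$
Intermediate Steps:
$X = 24$ ($X = 12 \cdot 2 = 24$)
$c{\left(V \right)} = -2$
$o{\left(x,n \right)} = 2$ ($o{\left(x,n \right)} = - \frac{4}{-2} = \left(-4\right) \left(- \frac{1}{2}\right) = 2$)
$\left(\left(o{\left(1,-8 \right)} - 54\right) \left(43 - 152\right)\right)^{2} = \left(\left(2 - 54\right) \left(43 - 152\right)\right)^{2} = \left(\left(2 - 54\right) \left(-109\right)\right)^{2} = \left(\left(-52\right) \left(-109\right)\right)^{2} = 5668^{2} = 32126224$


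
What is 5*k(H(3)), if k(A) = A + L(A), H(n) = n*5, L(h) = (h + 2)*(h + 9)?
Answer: 2115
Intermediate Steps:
L(h) = (2 + h)*(9 + h)
H(n) = 5*n
k(A) = 18 + A² + 12*A (k(A) = A + (18 + A² + 11*A) = 18 + A² + 12*A)
5*k(H(3)) = 5*(18 + (5*3)² + 12*(5*3)) = 5*(18 + 15² + 12*15) = 5*(18 + 225 + 180) = 5*423 = 2115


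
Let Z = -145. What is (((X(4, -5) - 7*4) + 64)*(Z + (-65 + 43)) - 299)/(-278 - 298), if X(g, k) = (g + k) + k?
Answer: 5309/576 ≈ 9.2170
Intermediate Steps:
X(g, k) = g + 2*k
(((X(4, -5) - 7*4) + 64)*(Z + (-65 + 43)) - 299)/(-278 - 298) = ((((4 + 2*(-5)) - 7*4) + 64)*(-145 + (-65 + 43)) - 299)/(-278 - 298) = ((((4 - 10) - 28) + 64)*(-145 - 22) - 299)/(-576) = (((-6 - 28) + 64)*(-167) - 299)*(-1/576) = ((-34 + 64)*(-167) - 299)*(-1/576) = (30*(-167) - 299)*(-1/576) = (-5010 - 299)*(-1/576) = -5309*(-1/576) = 5309/576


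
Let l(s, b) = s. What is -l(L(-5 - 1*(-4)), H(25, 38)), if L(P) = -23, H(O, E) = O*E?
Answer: 23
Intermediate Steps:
H(O, E) = E*O
-l(L(-5 - 1*(-4)), H(25, 38)) = -1*(-23) = 23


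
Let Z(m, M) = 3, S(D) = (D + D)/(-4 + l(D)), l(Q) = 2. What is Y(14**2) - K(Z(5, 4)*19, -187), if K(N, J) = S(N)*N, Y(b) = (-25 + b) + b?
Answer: 3616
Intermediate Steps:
S(D) = -D (S(D) = (D + D)/(-4 + 2) = (2*D)/(-2) = (2*D)*(-1/2) = -D)
Y(b) = -25 + 2*b
K(N, J) = -N**2 (K(N, J) = (-N)*N = -N**2)
Y(14**2) - K(Z(5, 4)*19, -187) = (-25 + 2*14**2) - (-1)*(3*19)**2 = (-25 + 2*196) - (-1)*57**2 = (-25 + 392) - (-1)*3249 = 367 - 1*(-3249) = 367 + 3249 = 3616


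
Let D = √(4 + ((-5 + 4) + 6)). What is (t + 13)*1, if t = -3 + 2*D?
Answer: 16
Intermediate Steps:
D = 3 (D = √(4 + (-1 + 6)) = √(4 + 5) = √9 = 3)
t = 3 (t = -3 + 2*3 = -3 + 6 = 3)
(t + 13)*1 = (3 + 13)*1 = 16*1 = 16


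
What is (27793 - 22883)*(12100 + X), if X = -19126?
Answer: -34497660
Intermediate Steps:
(27793 - 22883)*(12100 + X) = (27793 - 22883)*(12100 - 19126) = 4910*(-7026) = -34497660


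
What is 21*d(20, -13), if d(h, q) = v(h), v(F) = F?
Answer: 420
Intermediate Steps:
d(h, q) = h
21*d(20, -13) = 21*20 = 420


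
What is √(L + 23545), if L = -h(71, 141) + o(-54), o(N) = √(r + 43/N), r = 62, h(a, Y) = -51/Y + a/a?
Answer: √(1872341820 + 4418*√19830)/282 ≈ 153.47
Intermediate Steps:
h(a, Y) = 1 - 51/Y (h(a, Y) = -51/Y + 1 = 1 - 51/Y)
o(N) = √(62 + 43/N)
L = -30/47 + √19830/18 (L = -(-51 + 141)/141 + √(62 + 43/(-54)) = -90/141 + √(62 + 43*(-1/54)) = -1*30/47 + √(62 - 43/54) = -30/47 + √(3305/54) = -30/47 + √19830/18 ≈ 7.1850)
√(L + 23545) = √((-30/47 + √19830/18) + 23545) = √(1106585/47 + √19830/18)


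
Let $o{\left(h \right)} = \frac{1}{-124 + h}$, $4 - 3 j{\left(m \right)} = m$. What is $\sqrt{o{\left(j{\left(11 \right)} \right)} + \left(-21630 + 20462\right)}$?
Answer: $\frac{5 i \sqrt{6710953}}{379} \approx 34.176 i$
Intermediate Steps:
$j{\left(m \right)} = \frac{4}{3} - \frac{m}{3}$
$\sqrt{o{\left(j{\left(11 \right)} \right)} + \left(-21630 + 20462\right)} = \sqrt{\frac{1}{-124 + \left(\frac{4}{3} - \frac{11}{3}\right)} + \left(-21630 + 20462\right)} = \sqrt{\frac{1}{-124 + \left(\frac{4}{3} - \frac{11}{3}\right)} - 1168} = \sqrt{\frac{1}{-124 - \frac{7}{3}} - 1168} = \sqrt{\frac{1}{- \frac{379}{3}} - 1168} = \sqrt{- \frac{3}{379} - 1168} = \sqrt{- \frac{442675}{379}} = \frac{5 i \sqrt{6710953}}{379}$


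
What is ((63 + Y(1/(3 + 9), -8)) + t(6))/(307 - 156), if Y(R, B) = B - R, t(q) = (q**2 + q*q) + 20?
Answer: 1763/1812 ≈ 0.97296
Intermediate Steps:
t(q) = 20 + 2*q**2 (t(q) = (q**2 + q**2) + 20 = 2*q**2 + 20 = 20 + 2*q**2)
((63 + Y(1/(3 + 9), -8)) + t(6))/(307 - 156) = ((63 + (-8 - 1/(3 + 9))) + (20 + 2*6**2))/(307 - 156) = ((63 + (-8 - 1/12)) + (20 + 2*36))/151 = ((63 + (-8 - 1*1/12)) + (20 + 72))*(1/151) = ((63 + (-8 - 1/12)) + 92)*(1/151) = ((63 - 97/12) + 92)*(1/151) = (659/12 + 92)*(1/151) = (1763/12)*(1/151) = 1763/1812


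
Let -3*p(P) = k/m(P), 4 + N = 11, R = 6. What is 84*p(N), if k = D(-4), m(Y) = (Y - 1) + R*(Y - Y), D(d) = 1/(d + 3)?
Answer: 14/3 ≈ 4.6667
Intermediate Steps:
N = 7 (N = -4 + 11 = 7)
D(d) = 1/(3 + d)
m(Y) = -1 + Y (m(Y) = (Y - 1) + 6*(Y - Y) = (-1 + Y) + 6*0 = (-1 + Y) + 0 = -1 + Y)
k = -1 (k = 1/(3 - 4) = 1/(-1) = -1)
p(P) = 1/(3*(-1 + P)) (p(P) = -(-1)/(3*(-1 + P)) = 1/(3*(-1 + P)))
84*p(N) = 84*(1/(3*(-1 + 7))) = 84*((⅓)/6) = 84*((⅓)*(⅙)) = 84*(1/18) = 14/3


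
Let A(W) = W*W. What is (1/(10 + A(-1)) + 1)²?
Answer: 144/121 ≈ 1.1901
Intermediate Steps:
A(W) = W²
(1/(10 + A(-1)) + 1)² = (1/(10 + (-1)²) + 1)² = (1/(10 + 1) + 1)² = (1/11 + 1)² = (12/11)² = 144/121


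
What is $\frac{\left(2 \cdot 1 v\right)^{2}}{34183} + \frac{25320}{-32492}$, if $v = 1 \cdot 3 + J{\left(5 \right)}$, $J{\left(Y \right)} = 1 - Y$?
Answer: $- \frac{216345898}{277668509} \approx -0.77915$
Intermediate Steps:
$v = -1$ ($v = 1 \cdot 3 + \left(1 - 5\right) = 3 + \left(1 - 5\right) = 3 - 4 = -1$)
$\frac{\left(2 \cdot 1 v\right)^{2}}{34183} + \frac{25320}{-32492} = \frac{\left(2 \cdot 1 \left(-1\right)\right)^{2}}{34183} + \frac{25320}{-32492} = \left(2 \left(-1\right)\right)^{2} \cdot \frac{1}{34183} + 25320 \left(- \frac{1}{32492}\right) = \left(-2\right)^{2} \cdot \frac{1}{34183} - \frac{6330}{8123} = 4 \cdot \frac{1}{34183} - \frac{6330}{8123} = \frac{4}{34183} - \frac{6330}{8123} = - \frac{216345898}{277668509}$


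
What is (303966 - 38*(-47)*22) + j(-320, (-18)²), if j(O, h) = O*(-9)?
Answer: 346138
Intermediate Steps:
j(O, h) = -9*O
(303966 - 38*(-47)*22) + j(-320, (-18)²) = (303966 - 38*(-47)*22) - 9*(-320) = (303966 + 1786*22) + 2880 = (303966 + 39292) + 2880 = 343258 + 2880 = 346138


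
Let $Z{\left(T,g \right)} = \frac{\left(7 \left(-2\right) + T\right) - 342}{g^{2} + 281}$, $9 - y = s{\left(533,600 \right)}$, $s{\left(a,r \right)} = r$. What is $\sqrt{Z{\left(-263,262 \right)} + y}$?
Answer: $\frac{i \sqrt{112307205558}}{13785} \approx 24.311 i$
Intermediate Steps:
$y = -591$ ($y = 9 - 600 = -591$)
$Z{\left(T,g \right)} = \frac{-356 + T}{281 + g^{2}}$ ($Z{\left(T,g \right)} = \frac{\left(-14 + T\right) - 342}{281 + g^{2}} = \frac{-356 + T}{281 + g^{2}}$)
$\sqrt{Z{\left(-263,262 \right)} + y} = \sqrt{\frac{-356 - 263}{281 + 262^{2}} - 591} = \sqrt{\frac{1}{281 + 68644} \left(-619\right) - 591} = \sqrt{\frac{1}{68925} \left(-619\right) - 591} = \sqrt{- \frac{619}{68925} - 591} = \sqrt{- \frac{40735294}{68925}} = \frac{i \sqrt{112307205558}}{13785}$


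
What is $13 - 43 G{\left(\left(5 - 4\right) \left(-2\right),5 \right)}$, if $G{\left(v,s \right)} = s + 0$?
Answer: $-202$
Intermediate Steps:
$G{\left(v,s \right)} = s$
$13 - 43 G{\left(\left(5 - 4\right) \left(-2\right),5 \right)} = 13 - 215 = -202$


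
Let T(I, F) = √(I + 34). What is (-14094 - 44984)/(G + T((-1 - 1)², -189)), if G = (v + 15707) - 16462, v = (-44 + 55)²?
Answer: 18727726/200959 + 29539*√38/200959 ≈ 94.098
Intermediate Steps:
v = 121 (v = 11² = 121)
T(I, F) = √(34 + I)
G = -634 (G = (121 + 15707) - 16462 = 15828 - 16462 = -634)
(-14094 - 44984)/(G + T((-1 - 1)², -189)) = (-14094 - 44984)/(-634 + √(34 + (-1 - 1)²)) = -59078/(-634 + √(34 + (-2)²)) = -59078/(-634 + √(34 + 4)) = -59078/(-634 + √38)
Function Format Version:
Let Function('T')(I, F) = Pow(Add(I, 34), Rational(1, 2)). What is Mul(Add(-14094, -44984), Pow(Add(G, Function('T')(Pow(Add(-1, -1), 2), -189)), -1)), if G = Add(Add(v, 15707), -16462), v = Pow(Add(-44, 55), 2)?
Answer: Add(Rational(18727726, 200959), Mul(Rational(29539, 200959), Pow(38, Rational(1, 2)))) ≈ 94.098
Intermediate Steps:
v = 121 (v = Pow(11, 2) = 121)
Function('T')(I, F) = Pow(Add(34, I), Rational(1, 2))
G = -634 (G = Add(Add(121, 15707), -16462) = Add(15828, -16462) = -634)
Mul(Add(-14094, -44984), Pow(Add(G, Function('T')(Pow(Add(-1, -1), 2), -189)), -1)) = Mul(Add(-14094, -44984), Pow(Add(-634, Pow(Add(34, Pow(Add(-1, -1), 2)), Rational(1, 2))), -1)) = Mul(-59078, Pow(Add(-634, Pow(Add(34, Pow(-2, 2)), Rational(1, 2))), -1)) = Mul(-59078, Pow(Add(-634, Pow(Add(34, 4), Rational(1, 2))), -1)) = Mul(-59078, Pow(Add(-634, Pow(38, Rational(1, 2))), -1))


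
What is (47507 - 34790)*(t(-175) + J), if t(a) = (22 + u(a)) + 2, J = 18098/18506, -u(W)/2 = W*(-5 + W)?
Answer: -7410296097243/9253 ≈ -8.0085e+8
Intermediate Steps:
u(W) = -2*W*(-5 + W)
J = 9049/9253 (J = 18098*(1/18506) = 9049/9253 ≈ 0.97795)
t(a) = 24 + 2*a*(5 - a) (t(a) = (22 + 2*a*(5 - a)) + 2 = 24 + 2*a*(5 - a))
(47507 - 34790)*(t(-175) + J) = (47507 - 34790)*((24 - 2*(-175)*(-5 - 175)) + 9049/9253) = 12717*((24 - 2*(-175)*(-180)) + 9049/9253) = 12717*((24 - 63000) + 9049/9253) = 12717*(-62976 + 9049/9253) = 12717*(-582707879/9253) = -7410296097243/9253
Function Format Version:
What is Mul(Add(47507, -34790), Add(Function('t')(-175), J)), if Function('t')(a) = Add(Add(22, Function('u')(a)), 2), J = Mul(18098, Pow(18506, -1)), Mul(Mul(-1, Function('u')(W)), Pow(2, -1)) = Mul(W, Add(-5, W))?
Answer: Rational(-7410296097243, 9253) ≈ -8.0085e+8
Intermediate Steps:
Function('u')(W) = Mul(-2, W, Add(-5, W)) (Function('u')(W) = Mul(-2, Mul(W, Add(-5, W))) = Mul(-2, W, Add(-5, W)))
J = Rational(9049, 9253) (J = Mul(18098, Rational(1, 18506)) = Rational(9049, 9253) ≈ 0.97795)
Function('t')(a) = Add(24, Mul(2, a, Add(5, Mul(-1, a)))) (Function('t')(a) = Add(Add(22, Mul(2, a, Add(5, Mul(-1, a)))), 2) = Add(24, Mul(2, a, Add(5, Mul(-1, a)))))
Mul(Add(47507, -34790), Add(Function('t')(-175), J)) = Mul(Add(47507, -34790), Add(Add(24, Mul(-2, -175, Add(-5, -175))), Rational(9049, 9253))) = Mul(12717, Add(Add(24, Mul(-2, -175, -180)), Rational(9049, 9253))) = Mul(12717, Add(Add(24, -63000), Rational(9049, 9253))) = Mul(12717, Add(-62976, Rational(9049, 9253))) = Mul(12717, Rational(-582707879, 9253)) = Rational(-7410296097243, 9253)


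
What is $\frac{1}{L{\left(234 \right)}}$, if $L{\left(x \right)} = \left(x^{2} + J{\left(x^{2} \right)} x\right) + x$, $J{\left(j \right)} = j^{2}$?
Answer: $\frac{1}{701583426414} \approx 1.4253 \cdot 10^{-12}$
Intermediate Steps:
$L{\left(x \right)} = x + x^{2} + x^{5}$ ($L{\left(x \right)} = \left(x^{2} + \left(x^{2}\right)^{2} x\right) + x = \left(x^{2} + x^{4} x\right) + x = \left(x^{2} + x^{5}\right) + x = x + x^{2} + x^{5}$)
$\frac{1}{L{\left(234 \right)}} = \frac{1}{234 \left(1 + 234 + 234^{4}\right)} = \frac{1}{234 \left(1 + 234 + 2998219536\right)} = \frac{1}{234 \cdot 2998219771} = \frac{1}{701583426414}$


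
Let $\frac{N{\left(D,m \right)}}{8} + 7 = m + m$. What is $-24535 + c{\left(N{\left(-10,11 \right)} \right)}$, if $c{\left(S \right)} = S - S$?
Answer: $-24535$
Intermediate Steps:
$N{\left(D,m \right)} = -56 + 16 m$ ($N{\left(D,m \right)} = -56 + 8 \left(m + m\right) = -56 + 8 \cdot 2 m = -56 + 16 m$)
$c{\left(S \right)} = 0$
$-24535 + c{\left(N{\left(-10,11 \right)} \right)} = -24535 + 0 = -24535$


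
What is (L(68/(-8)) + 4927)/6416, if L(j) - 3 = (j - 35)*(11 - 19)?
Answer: 2639/3208 ≈ 0.82263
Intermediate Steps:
L(j) = 283 - 8*j (L(j) = 3 + (j - 35)*(11 - 19) = 3 + (-35 + j)*(-8) = 3 + (280 - 8*j) = 283 - 8*j)
(L(68/(-8)) + 4927)/6416 = ((283 - 544/(-8)) + 4927)/6416 = ((283 - 544*(-1)/8) + 4927)*(1/6416) = ((283 - 8*(-17/2)) + 4927)*(1/6416) = ((283 + 68) + 4927)*(1/6416) = (351 + 4927)*(1/6416) = 5278*(1/6416) = 2639/3208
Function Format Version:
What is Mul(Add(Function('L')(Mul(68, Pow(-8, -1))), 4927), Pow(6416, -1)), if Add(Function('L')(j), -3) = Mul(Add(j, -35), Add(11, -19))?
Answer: Rational(2639, 3208) ≈ 0.82263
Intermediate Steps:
Function('L')(j) = Add(283, Mul(-8, j)) (Function('L')(j) = Add(3, Mul(Add(j, -35), Add(11, -19))) = Add(3, Mul(Add(-35, j), -8)) = Add(3, Add(280, Mul(-8, j))) = Add(283, Mul(-8, j)))
Mul(Add(Function('L')(Mul(68, Pow(-8, -1))), 4927), Pow(6416, -1)) = Mul(Add(Add(283, Mul(-8, Mul(68, Pow(-8, -1)))), 4927), Pow(6416, -1)) = Mul(Add(Add(283, Mul(-8, Mul(68, Rational(-1, 8)))), 4927), Rational(1, 6416)) = Mul(Add(Add(283, Mul(-8, Rational(-17, 2))), 4927), Rational(1, 6416)) = Mul(Add(Add(283, 68), 4927), Rational(1, 6416)) = Mul(Add(351, 4927), Rational(1, 6416)) = Mul(5278, Rational(1, 6416)) = Rational(2639, 3208)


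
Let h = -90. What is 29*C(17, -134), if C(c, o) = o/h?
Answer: 1943/45 ≈ 43.178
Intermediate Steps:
C(c, o) = -o/90 (C(c, o) = o/(-90) = o*(-1/90) = -o/90)
29*C(17, -134) = 29*(-1/90*(-134)) = 29*(67/45) = 1943/45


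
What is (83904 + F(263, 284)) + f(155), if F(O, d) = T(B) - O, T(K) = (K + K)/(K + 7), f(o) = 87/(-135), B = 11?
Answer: 3763871/45 ≈ 83642.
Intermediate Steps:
f(o) = -29/45 (f(o) = 87*(-1/135) = -29/45)
T(K) = 2*K/(7 + K) (T(K) = (2*K)/(7 + K) = 2*K/(7 + K))
F(O, d) = 11/9 - O (F(O, d) = 2*11/(7 + 11) - O = 2*11/18 - O = 2*11*(1/18) - O = 11/9 - O)
(83904 + F(263, 284)) + f(155) = (83904 + (11/9 - 1*263)) - 29/45 = (83904 + (11/9 - 263)) - 29/45 = (83904 - 2356/9) - 29/45 = 752780/9 - 29/45 = 3763871/45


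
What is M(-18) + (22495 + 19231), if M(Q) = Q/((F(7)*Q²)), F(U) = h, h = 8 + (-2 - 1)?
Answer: 3755339/90 ≈ 41726.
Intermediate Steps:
h = 5 (h = 8 - 3 = 5)
F(U) = 5
M(Q) = 1/(5*Q) (M(Q) = Q/((5*Q²)) = Q*(1/(5*Q²)) = 1/(5*Q))
M(-18) + (22495 + 19231) = (⅕)/(-18) + (22495 + 19231) = (⅕)*(-1/18) + 41726 = -1/90 + 41726 = 3755339/90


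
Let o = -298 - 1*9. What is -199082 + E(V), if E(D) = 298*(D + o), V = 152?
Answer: -245272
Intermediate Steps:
o = -307 (o = -298 - 9 = -307)
E(D) = -91486 + 298*D (E(D) = 298*(D - 307) = 298*(-307 + D) = -91486 + 298*D)
-199082 + E(V) = -199082 + (-91486 + 298*152) = -199082 + (-91486 + 45296) = -199082 - 46190 = -245272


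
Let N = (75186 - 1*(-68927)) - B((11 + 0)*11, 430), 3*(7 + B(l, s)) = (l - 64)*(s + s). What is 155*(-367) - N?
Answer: -184665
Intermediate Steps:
B(l, s) = -7 + 2*s*(-64 + l)/3 (B(l, s) = -7 + ((l - 64)*(s + s))/3 = -7 + ((-64 + l)*(2*s))/3 = -7 + (2*s*(-64 + l))/3 = -7 + 2*s*(-64 + l)/3)
N = 127780 (N = (75186 - 1*(-68927)) - (-7 - 128/3*430 + (2/3)*((11 + 0)*11)*430) = (75186 + 68927) - (-7 - 55040/3 + (2/3)*(11*11)*430) = 144113 - (-7 - 55040/3 + (2/3)*121*430) = 144113 - (-7 - 55040/3 + 104060/3) = 144113 - 1*16333 = 144113 - 16333 = 127780)
155*(-367) - N = 155*(-367) - 1*127780 = -56885 - 127780 = -184665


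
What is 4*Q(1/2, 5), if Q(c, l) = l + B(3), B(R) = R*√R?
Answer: 20 + 12*√3 ≈ 40.785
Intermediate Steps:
B(R) = R^(3/2)
Q(c, l) = l + 3*√3 (Q(c, l) = l + 3^(3/2) = l + 3*√3)
4*Q(1/2, 5) = 4*(5 + 3*√3) = 20 + 12*√3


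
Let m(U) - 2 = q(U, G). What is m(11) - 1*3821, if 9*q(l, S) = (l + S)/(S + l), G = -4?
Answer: -34370/9 ≈ -3818.9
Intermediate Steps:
q(l, S) = 1/9 (q(l, S) = ((l + S)/(S + l))/9 = ((S + l)/(S + l))/9 = (1/9)*1 = 1/9)
m(U) = 19/9 (m(U) = 2 + 1/9 = 19/9)
m(11) - 1*3821 = 19/9 - 1*3821 = 19/9 - 3821 = -34370/9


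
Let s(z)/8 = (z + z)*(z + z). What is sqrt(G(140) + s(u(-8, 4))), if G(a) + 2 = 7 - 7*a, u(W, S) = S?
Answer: I*sqrt(463) ≈ 21.517*I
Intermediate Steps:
G(a) = 5 - 7*a (G(a) = -2 + (7 - 7*a) = 5 - 7*a)
s(z) = 32*z**2 (s(z) = 8*((z + z)*(z + z)) = 8*((2*z)*(2*z)) = 8*(4*z**2) = 32*z**2)
sqrt(G(140) + s(u(-8, 4))) = sqrt((5 - 7*140) + 32*4**2) = sqrt((5 - 980) + 32*16) = sqrt(-975 + 512) = sqrt(-463) = I*sqrt(463)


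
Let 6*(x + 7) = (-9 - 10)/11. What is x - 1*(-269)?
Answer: 17273/66 ≈ 261.71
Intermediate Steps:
x = -481/66 (x = -7 + ((-9 - 10)/11)/6 = -7 + ((1/11)*(-19))/6 = -7 + (⅙)*(-19/11) = -7 - 19/66 = -481/66 ≈ -7.2879)
x - 1*(-269) = -481/66 - 1*(-269) = -481/66 + 269 = 17273/66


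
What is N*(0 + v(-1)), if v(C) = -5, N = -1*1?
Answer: 5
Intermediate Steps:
N = -1
N*(0 + v(-1)) = -(0 - 5) = -1*(-5) = 5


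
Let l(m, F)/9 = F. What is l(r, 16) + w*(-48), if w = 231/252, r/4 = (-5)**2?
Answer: 100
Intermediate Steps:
r = 100 (r = 4*(-5)**2 = 4*25 = 100)
w = 11/12 (w = 231*(1/252) = 11/12 ≈ 0.91667)
l(m, F) = 9*F
l(r, 16) + w*(-48) = 9*16 + (11/12)*(-48) = 144 - 44 = 100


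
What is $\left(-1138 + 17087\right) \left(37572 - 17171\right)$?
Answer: $325375549$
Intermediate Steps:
$\left(-1138 + 17087\right) \left(37572 - 17171\right) = 15949 \cdot 20401 = 325375549$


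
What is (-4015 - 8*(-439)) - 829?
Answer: -1332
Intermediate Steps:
(-4015 - 8*(-439)) - 829 = (-4015 + 3512) - 829 = -503 - 829 = -1332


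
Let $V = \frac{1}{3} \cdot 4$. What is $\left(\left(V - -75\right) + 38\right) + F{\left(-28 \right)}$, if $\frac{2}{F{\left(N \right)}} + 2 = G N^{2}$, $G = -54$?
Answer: $\frac{7260964}{63507} \approx 114.33$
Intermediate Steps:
$V = \frac{4}{3}$ ($V = \frac{1}{3} \cdot 4 = \frac{4}{3} \approx 1.3333$)
$F{\left(N \right)} = \frac{2}{-2 - 54 N^{2}}$
$\left(\left(V - -75\right) + 38\right) + F{\left(-28 \right)} = \left(\left(\frac{4}{3} - -75\right) + 38\right) - \frac{1}{1 + 27 \left(-28\right)^{2}} = \left(\left(\frac{4}{3} + 75\right) + 38\right) - \frac{1}{1 + 27 \cdot 784} = \left(\frac{229}{3} + 38\right) - \frac{1}{1 + 21168} = \frac{343}{3} - \frac{1}{21169} = \frac{7260964}{63507}$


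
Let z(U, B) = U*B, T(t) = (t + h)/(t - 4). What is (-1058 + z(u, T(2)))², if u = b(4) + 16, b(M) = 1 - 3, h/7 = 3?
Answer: 1485961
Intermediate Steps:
h = 21 (h = 7*3 = 21)
b(M) = -2
T(t) = (21 + t)/(-4 + t) (T(t) = (t + 21)/(t - 4) = (21 + t)/(-4 + t))
u = 14 (u = -2 + 16 = 14)
z(U, B) = B*U
(-1058 + z(u, T(2)))² = (-1058 + ((21 + 2)/(-4 + 2))*14)² = (-1058 + (23/(-2))*14)² = (-1058 - ½*23*14)² = (-1058 - 23/2*14)² = (-1058 - 161)² = (-1219)² = 1485961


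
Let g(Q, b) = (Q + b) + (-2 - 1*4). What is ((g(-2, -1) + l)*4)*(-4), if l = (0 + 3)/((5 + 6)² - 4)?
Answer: 5600/39 ≈ 143.59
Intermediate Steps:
g(Q, b) = -6 + Q + b (g(Q, b) = (Q + b) + (-2 - 4) = (Q + b) - 6 = -6 + Q + b)
l = 1/39 (l = 3/(11² - 4) = 3/(121 - 4) = 3/117 = 3*(1/117) = 1/39 ≈ 0.025641)
((g(-2, -1) + l)*4)*(-4) = (((-6 - 2 - 1) + 1/39)*4)*(-4) = ((-9 + 1/39)*4)*(-4) = -350/39*4*(-4) = -1400/39*(-4) = 5600/39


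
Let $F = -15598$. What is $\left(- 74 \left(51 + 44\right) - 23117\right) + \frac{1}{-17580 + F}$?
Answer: $- \frac{1000217167}{33178} \approx -30147.0$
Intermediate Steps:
$\left(- 74 \left(51 + 44\right) - 23117\right) + \frac{1}{-17580 + F} = \left(- 74 \left(51 + 44\right) - 23117\right) + \frac{1}{-17580 - 15598} = \left(\left(-74\right) 95 - 23117\right) + \frac{1}{-33178} = \left(-7030 - 23117\right) - \frac{1}{33178} = -30147 - \frac{1}{33178} = - \frac{1000217167}{33178}$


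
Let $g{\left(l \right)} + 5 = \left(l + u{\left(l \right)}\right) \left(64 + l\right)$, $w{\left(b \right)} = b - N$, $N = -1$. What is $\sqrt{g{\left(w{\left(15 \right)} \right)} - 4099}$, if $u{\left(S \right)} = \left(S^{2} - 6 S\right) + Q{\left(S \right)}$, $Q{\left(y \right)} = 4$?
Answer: $6 \sqrt{286} \approx 101.47$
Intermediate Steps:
$u{\left(S \right)} = 4 + S^{2} - 6 S$ ($u{\left(S \right)} = \left(S^{2} - 6 S\right) + 4 = 4 + S^{2} - 6 S$)
$w{\left(b \right)} = 1 + b$ ($w{\left(b \right)} = b - -1 = b + 1 = 1 + b$)
$g{\left(l \right)} = -5 + \left(64 + l\right) \left(4 + l^{2} - 5 l\right)$ ($g{\left(l \right)} = -5 + \left(l + \left(4 + l^{2} - 6 l\right)\right) \left(64 + l\right) = -5 + \left(4 + l^{2} - 5 l\right) \left(64 + l\right) = -5 + \left(64 + l\right) \left(4 + l^{2} - 5 l\right)$)
$\sqrt{g{\left(w{\left(15 \right)} \right)} - 4099} = \sqrt{\left(251 + \left(1 + 15\right)^{3} - 316 \left(1 + 15\right) + 59 \left(1 + 15\right)^{2}\right) - 4099} = \sqrt{\left(251 + 16^{3} - 5056 + 59 \cdot 16^{2}\right) - 4099} = \sqrt{\left(251 + 4096 - 5056 + 59 \cdot 256\right) - 4099} = \sqrt{\left(251 + 4096 - 5056 + 15104\right) - 4099} = \sqrt{14395 - 4099} = \sqrt{10296} = 6 \sqrt{286}$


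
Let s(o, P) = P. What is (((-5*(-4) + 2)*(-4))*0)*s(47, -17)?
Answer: 0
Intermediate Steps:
(((-5*(-4) + 2)*(-4))*0)*s(47, -17) = (((-5*(-4) + 2)*(-4))*0)*(-17) = (((20 + 2)*(-4))*0)*(-17) = ((22*(-4))*0)*(-17) = -88*0*(-17) = 0*(-17) = 0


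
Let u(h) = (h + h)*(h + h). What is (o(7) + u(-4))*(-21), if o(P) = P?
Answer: -1491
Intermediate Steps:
u(h) = 4*h² (u(h) = (2*h)*(2*h) = 4*h²)
(o(7) + u(-4))*(-21) = (7 + 4*(-4)²)*(-21) = (7 + 4*16)*(-21) = (7 + 64)*(-21) = 71*(-21) = -1491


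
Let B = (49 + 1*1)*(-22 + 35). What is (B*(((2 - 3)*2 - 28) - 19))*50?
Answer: -1592500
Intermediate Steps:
B = 650 (B = (49 + 1)*13 = 50*13 = 650)
(B*(((2 - 3)*2 - 28) - 19))*50 = (650*(((2 - 3)*2 - 28) - 19))*50 = (650*((-1*2 - 28) - 19))*50 = (650*((-2 - 28) - 19))*50 = (650*(-30 - 19))*50 = (650*(-49))*50 = -31850*50 = -1592500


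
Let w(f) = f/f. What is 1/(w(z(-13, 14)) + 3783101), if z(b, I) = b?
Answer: 1/3783102 ≈ 2.6433e-7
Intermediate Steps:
w(f) = 1
1/(w(z(-13, 14)) + 3783101) = 1/(1 + 3783101) = 1/3783102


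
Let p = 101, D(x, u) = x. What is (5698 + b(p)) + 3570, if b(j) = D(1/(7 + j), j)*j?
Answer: 1001045/108 ≈ 9268.9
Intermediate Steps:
b(j) = j/(7 + j)
(5698 + b(p)) + 3570 = (5698 + 101/(7 + 101)) + 3570 = (5698 + 101/108) + 3570 = 615485/108 + 3570 = 1001045/108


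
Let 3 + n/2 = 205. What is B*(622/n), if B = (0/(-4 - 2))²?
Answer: 0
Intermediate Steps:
n = 404 (n = -6 + 2*205 = -6 + 410 = 404)
B = 0 (B = (0/(-6))² = (-⅙*0)² = 0² = 0)
B*(622/n) = 0*(622/404) = 0*(622*(1/404)) = 0*(311/202) = 0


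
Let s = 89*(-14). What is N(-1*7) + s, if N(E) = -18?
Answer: -1264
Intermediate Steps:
s = -1246
N(-1*7) + s = -18 - 1246 = -1264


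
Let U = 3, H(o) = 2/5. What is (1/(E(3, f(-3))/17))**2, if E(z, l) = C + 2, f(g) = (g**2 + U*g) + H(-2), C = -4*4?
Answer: 289/196 ≈ 1.4745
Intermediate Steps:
H(o) = 2/5 (H(o) = 2*(1/5) = 2/5)
C = -16
f(g) = 2/5 + g**2 + 3*g (f(g) = (g**2 + 3*g) + 2/5 = 2/5 + g**2 + 3*g)
E(z, l) = -14 (E(z, l) = -16 + 2 = -14)
(1/(E(3, f(-3))/17))**2 = (1/(-14/17))**2 = (-17/14)**2 = 289/196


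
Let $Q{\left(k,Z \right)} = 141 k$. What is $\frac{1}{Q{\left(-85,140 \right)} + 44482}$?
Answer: $\frac{1}{32497} \approx 3.0772 \cdot 10^{-5}$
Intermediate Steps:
$\frac{1}{Q{\left(-85,140 \right)} + 44482} = \frac{1}{141 \left(-85\right) + 44482} = \frac{1}{-11985 + 44482} = \frac{1}{32497}$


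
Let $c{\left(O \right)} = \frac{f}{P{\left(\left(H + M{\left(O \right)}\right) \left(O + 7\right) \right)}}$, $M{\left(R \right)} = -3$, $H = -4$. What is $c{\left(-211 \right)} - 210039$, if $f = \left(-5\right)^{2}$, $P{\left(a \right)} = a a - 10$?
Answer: $- \frac{428306067761}{2039174} \approx -2.1004 \cdot 10^{5}$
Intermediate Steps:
$P{\left(a \right)} = -10 + a^{2}$ ($P{\left(a \right)} = a^{2} - 10 = -10 + a^{2}$)
$f = 25$
$c{\left(O \right)} = \frac{25}{-10 + \left(-49 - 7 O\right)^{2}}$ ($c{\left(O \right)} = \frac{25}{-10 + \left(\left(-4 - 3\right) \left(O + 7\right)\right)^{2}} = \frac{25}{-10 + \left(- 7 \left(7 + O\right)\right)^{2}} = \frac{25}{-10 + \left(-49 - 7 O\right)^{2}}$)
$c{\left(-211 \right)} - 210039 = \frac{25}{-10 + 49 \left(7 - 211\right)^{2}} - 210039 = \frac{25}{-10 + 49 \left(-204\right)^{2}} - 210039 = \frac{25}{-10 + 49 \cdot 41616} - 210039 = \frac{25}{-10 + 2039184} - 210039 = \frac{25}{2039174} - 210039 = - \frac{428306067761}{2039174}$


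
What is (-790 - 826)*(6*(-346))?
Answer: 3354816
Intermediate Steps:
(-790 - 826)*(6*(-346)) = -1616*(-2076) = 3354816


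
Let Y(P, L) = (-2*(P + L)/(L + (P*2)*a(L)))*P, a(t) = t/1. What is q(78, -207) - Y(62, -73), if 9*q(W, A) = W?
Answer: 241342/27375 ≈ 8.8161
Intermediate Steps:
a(t) = t (a(t) = t*1 = t)
q(W, A) = W/9
Y(P, L) = -2*P*(L + P)/(L + 2*L*P) (Y(P, L) = (-2*(P + L)/(L + (P*2)*L))*P = (-2*(L + P)/(L + (2*P)*L))*P = (-2*(L + P)/(L + 2*L*P))*P = -2*P*(L + P)/(L + 2*L*P))
q(78, -207) - Y(62, -73) = (1/9)*78 - (-2)*62*(-73 + 62)/((-73)*(1 + 2*62)) = 26/3 - (-2)*62*(-1)*(-11)/(73*(1 + 124)) = 26/3 - (-2)*62*(-1)*(-11)/(73*125) = 26/3 - 1*(-1364/9125) = 26/3 + 1364/9125 = 241342/27375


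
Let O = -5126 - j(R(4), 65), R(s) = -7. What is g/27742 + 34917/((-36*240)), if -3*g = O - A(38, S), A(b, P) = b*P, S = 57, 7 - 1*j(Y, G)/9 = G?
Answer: -158194969/39948480 ≈ -3.9600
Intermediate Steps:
j(Y, G) = 63 - 9*G
O = -4604 (O = -5126 - (63 - 9*65) = -5126 - (63 - 585) = -5126 - 1*(-522) = -5126 + 522 = -4604)
A(b, P) = P*b
g = 6770/3 (g = -(-4604 - 57*38)/3 = -(-4604 - 1*2166)/3 = -(-4604 - 2166)/3 = -⅓*(-6770) = 6770/3 ≈ 2256.7)
g/27742 + 34917/((-36*240)) = (6770/3)/27742 + 34917/((-36*240)) = (6770/3)*(1/27742) + 34917/(-8640) = 3385/41613 + 34917*(-1/8640) = 3385/41613 - 11639/2880 = -158194969/39948480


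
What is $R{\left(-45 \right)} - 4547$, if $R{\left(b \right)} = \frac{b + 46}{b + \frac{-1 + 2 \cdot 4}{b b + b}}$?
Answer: $- \frac{405107851}{89093} \approx -4547.0$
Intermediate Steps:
$R{\left(b \right)} = \frac{46 + b}{b + \frac{7}{b + b^{2}}}$ ($R{\left(b \right)} = \frac{46 + b}{b + \frac{-1 + 8}{b^{2} + b}} = \frac{46 + b}{b + \frac{7}{b + b^{2}}}$)
$R{\left(-45 \right)} - 4547 = - \frac{45 \left(46 + \left(-45\right)^{2} + 47 \left(-45\right)\right)}{7 + \left(-45\right)^{2} + \left(-45\right)^{3}} - 4547 = - \frac{45 \left(46 + 2025 - 2115\right)}{7 + 2025 - 91125} - 4547 = \left(-45\right) \frac{1}{-89093} \left(-44\right) - 4547 = \left(-45\right) \left(- \frac{1}{89093}\right) \left(-44\right) - 4547 = - \frac{1980}{89093} - 4547 = - \frac{405107851}{89093}$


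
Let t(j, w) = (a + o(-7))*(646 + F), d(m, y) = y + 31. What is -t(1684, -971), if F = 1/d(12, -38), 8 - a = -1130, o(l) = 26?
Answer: -5262444/7 ≈ -7.5178e+5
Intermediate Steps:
d(m, y) = 31 + y
a = 1138 (a = 8 - 1*(-1130) = 8 + 1130 = 1138)
F = -⅐ (F = 1/(31 - 38) = 1/(-7) = -⅐ ≈ -0.14286)
t(j, w) = 5262444/7 (t(j, w) = (1138 + 26)*(646 - ⅐) = 1164*(4521/7) = 5262444/7)
-t(1684, -971) = -1*5262444/7 = -5262444/7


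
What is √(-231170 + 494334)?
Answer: 2*√65791 ≈ 513.00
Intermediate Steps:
√(-231170 + 494334) = √263164 = 2*√65791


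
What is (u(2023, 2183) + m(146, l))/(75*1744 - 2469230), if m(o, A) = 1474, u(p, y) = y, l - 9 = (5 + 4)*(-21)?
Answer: -3657/2338430 ≈ -0.0015639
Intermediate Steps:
l = -180 (l = 9 + (5 + 4)*(-21) = 9 + 9*(-21) = 9 - 189 = -180)
(u(2023, 2183) + m(146, l))/(75*1744 - 2469230) = (2183 + 1474)/(75*1744 - 2469230) = 3657/(130800 - 2469230) = 3657/(-2338430) = 3657*(-1/2338430) = -3657/2338430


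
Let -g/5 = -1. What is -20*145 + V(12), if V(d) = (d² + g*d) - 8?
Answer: -2704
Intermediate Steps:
g = 5 (g = -5*(-1) = 5)
V(d) = -8 + d² + 5*d (V(d) = (d² + 5*d) - 8 = -8 + d² + 5*d)
-20*145 + V(12) = -20*145 + (-8 + 12² + 5*12) = -2900 + (-8 + 144 + 60) = -2900 + 196 = -2704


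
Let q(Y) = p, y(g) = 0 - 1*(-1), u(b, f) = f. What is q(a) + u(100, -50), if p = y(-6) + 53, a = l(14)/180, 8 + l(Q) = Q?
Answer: 4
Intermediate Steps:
l(Q) = -8 + Q
y(g) = 1 (y(g) = 0 + 1 = 1)
a = 1/30 (a = (-8 + 14)/180 = 6*(1/180) = 1/30 ≈ 0.033333)
p = 54 (p = 1 + 53 = 54)
q(Y) = 54
q(a) + u(100, -50) = 54 - 50 = 4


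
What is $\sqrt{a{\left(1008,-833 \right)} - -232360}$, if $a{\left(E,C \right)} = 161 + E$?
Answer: $\sqrt{233529} \approx 483.25$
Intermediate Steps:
$\sqrt{a{\left(1008,-833 \right)} - -232360} = \sqrt{\left(161 + 1008\right) - -232360} = \sqrt{1169 + \left(-1607472 + 1839832\right)} = \sqrt{1169 + 232360} = \sqrt{233529}$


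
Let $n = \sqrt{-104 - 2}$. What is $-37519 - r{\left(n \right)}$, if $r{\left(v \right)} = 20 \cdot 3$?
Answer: $-37579$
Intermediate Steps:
$n = i \sqrt{106}$ ($n = \sqrt{-106} = i \sqrt{106} \approx 10.296 i$)
$r{\left(v \right)} = 60$
$-37519 - r{\left(n \right)} = -37519 - 60 = -37579$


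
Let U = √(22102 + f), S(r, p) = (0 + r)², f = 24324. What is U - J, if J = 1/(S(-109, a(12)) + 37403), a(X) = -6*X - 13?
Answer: -1/49284 + √46426 ≈ 215.47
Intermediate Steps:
a(X) = -13 - 6*X
S(r, p) = r²
J = 1/49284 (J = 1/((-109)² + 37403) = 1/(11881 + 37403) = 1/49284 ≈ 2.0291e-5)
U = √46426 (U = √(22102 + 24324) = √46426 ≈ 215.47)
U - J = √46426 - 1*1/49284 = √46426 - 1/49284 = -1/49284 + √46426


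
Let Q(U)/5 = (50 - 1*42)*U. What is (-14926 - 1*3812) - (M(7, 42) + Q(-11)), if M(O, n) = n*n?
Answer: -20062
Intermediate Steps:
M(O, n) = n²
Q(U) = 40*U (Q(U) = 5*((50 - 1*42)*U) = 5*((50 - 42)*U) = 5*(8*U) = 40*U)
(-14926 - 1*3812) - (M(7, 42) + Q(-11)) = (-14926 - 1*3812) - (42² + 40*(-11)) = (-14926 - 3812) - (1764 - 440) = -18738 - 1*1324 = -18738 - 1324 = -20062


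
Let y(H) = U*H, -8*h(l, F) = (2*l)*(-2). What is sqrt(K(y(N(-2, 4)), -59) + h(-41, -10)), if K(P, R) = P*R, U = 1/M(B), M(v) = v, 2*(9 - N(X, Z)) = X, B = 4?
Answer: 2*I*sqrt(42) ≈ 12.961*I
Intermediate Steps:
h(l, F) = l/2 (h(l, F) = -2*l*(-2)/8 = -(-1)*l/2 = l/2)
N(X, Z) = 9 - X/2
U = 1/4 ≈ 0.25000
y(H) = H/4
sqrt(K(y(N(-2, 4)), -59) + h(-41, -10)) = sqrt(((9 - 1/2*(-2))/4)*(-59) + (1/2)*(-41)) = sqrt(((9 + 1)/4)*(-59) - 41/2) = sqrt(((1/4)*10)*(-59) - 41/2) = sqrt((5/2)*(-59) - 41/2) = sqrt(-295/2 - 41/2) = sqrt(-168) = 2*I*sqrt(42)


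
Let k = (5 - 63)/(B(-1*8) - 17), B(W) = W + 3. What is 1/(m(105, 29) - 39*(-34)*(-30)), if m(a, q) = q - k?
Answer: -11/437290 ≈ -2.5155e-5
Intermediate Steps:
B(W) = 3 + W
k = 29/11 (k = (5 - 63)/((3 - 1*8) - 17) = -58/((3 - 8) - 17) = -58/(-5 - 17) = -58/(-22) = -58*(-1/22) = 29/11 ≈ 2.6364)
m(a, q) = -29/11 + q (m(a, q) = q - 1*29/11 = q - 29/11 = -29/11 + q)
1/(m(105, 29) - 39*(-34)*(-30)) = 1/((-29/11 + 29) - 39*(-34)*(-30)) = 1/(290/11 + 1326*(-30)) = 1/(290/11 - 39780) = 1/(-437290/11) = -11/437290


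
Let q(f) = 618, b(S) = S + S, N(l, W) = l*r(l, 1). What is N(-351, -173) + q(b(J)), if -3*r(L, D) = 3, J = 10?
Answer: 969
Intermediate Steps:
r(L, D) = -1 (r(L, D) = -⅓*3 = -1)
N(l, W) = -l (N(l, W) = l*(-1) = -l)
b(S) = 2*S
N(-351, -173) + q(b(J)) = -1*(-351) + 618 = 351 + 618 = 969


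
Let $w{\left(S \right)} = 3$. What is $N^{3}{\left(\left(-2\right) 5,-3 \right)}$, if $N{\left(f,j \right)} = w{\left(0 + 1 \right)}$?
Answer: $27$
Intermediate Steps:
$N{\left(f,j \right)} = 3$
$N^{3}{\left(\left(-2\right) 5,-3 \right)} = 3^{3} = 27$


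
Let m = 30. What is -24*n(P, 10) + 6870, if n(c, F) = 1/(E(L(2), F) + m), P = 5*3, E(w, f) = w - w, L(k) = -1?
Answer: 34346/5 ≈ 6869.2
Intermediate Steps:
E(w, f) = 0
P = 15
n(c, F) = 1/30 (n(c, F) = 1/(0 + 30) = 1/30)
-24*n(P, 10) + 6870 = -24*1/30 + 6870 = -⅘ + 6870 = 34346/5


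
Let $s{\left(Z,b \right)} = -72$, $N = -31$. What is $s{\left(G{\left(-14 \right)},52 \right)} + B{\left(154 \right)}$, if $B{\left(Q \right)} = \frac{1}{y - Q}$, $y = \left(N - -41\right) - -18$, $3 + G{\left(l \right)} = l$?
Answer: $- \frac{9073}{126} \approx -72.008$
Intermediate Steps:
$G{\left(l \right)} = -3 + l$
$y = 28$ ($y = \left(-31 - -41\right) - -18 = \left(-31 + 41\right) + 18 = 10 + 18 = 28$)
$B{\left(Q \right)} = \frac{1}{28 - Q}$
$s{\left(G{\left(-14 \right)},52 \right)} + B{\left(154 \right)} = -72 - \frac{1}{-28 + 154} = -72 - \frac{1}{126} = - \frac{9073}{126}$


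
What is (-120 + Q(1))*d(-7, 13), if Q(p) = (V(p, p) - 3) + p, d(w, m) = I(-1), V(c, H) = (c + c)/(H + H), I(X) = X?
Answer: 121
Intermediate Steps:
V(c, H) = c/H (V(c, H) = (2*c)/((2*H)) = (2*c)*(1/(2*H)) = c/H)
d(w, m) = -1
Q(p) = -2 + p (Q(p) = (p/p - 3) + p = (1 - 3) + p = -2 + p)
(-120 + Q(1))*d(-7, 13) = (-120 + (-2 + 1))*(-1) = (-120 - 1)*(-1) = -121*(-1) = 121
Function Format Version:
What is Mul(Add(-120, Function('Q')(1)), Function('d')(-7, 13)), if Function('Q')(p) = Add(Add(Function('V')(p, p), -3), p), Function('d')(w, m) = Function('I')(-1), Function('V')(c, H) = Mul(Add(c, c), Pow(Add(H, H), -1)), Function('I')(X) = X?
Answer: 121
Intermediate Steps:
Function('V')(c, H) = Mul(c, Pow(H, -1)) (Function('V')(c, H) = Mul(Mul(2, c), Pow(Mul(2, H), -1)) = Mul(Mul(2, c), Mul(Rational(1, 2), Pow(H, -1))) = Mul(c, Pow(H, -1)))
Function('d')(w, m) = -1
Function('Q')(p) = Add(-2, p) (Function('Q')(p) = Add(Add(Mul(p, Pow(p, -1)), -3), p) = Add(Add(1, -3), p) = Add(-2, p))
Mul(Add(-120, Function('Q')(1)), Function('d')(-7, 13)) = Mul(Add(-120, Add(-2, 1)), -1) = Mul(Add(-120, -1), -1) = Mul(-121, -1) = 121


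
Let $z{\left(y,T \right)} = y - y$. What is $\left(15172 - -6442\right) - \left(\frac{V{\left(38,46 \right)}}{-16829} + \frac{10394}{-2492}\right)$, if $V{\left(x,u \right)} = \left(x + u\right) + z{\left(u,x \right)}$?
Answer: $\frac{453310104453}{20968934} \approx 21618.0$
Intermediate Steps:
$z{\left(y,T \right)} = 0$
$V{\left(x,u \right)} = u + x$ ($V{\left(x,u \right)} = \left(x + u\right) + 0 = \left(u + x\right) + 0 = u + x$)
$\left(15172 - -6442\right) - \left(\frac{V{\left(38,46 \right)}}{-16829} + \frac{10394}{-2492}\right) = \left(15172 - -6442\right) - \left(\frac{46 + 38}{-16829} + \frac{10394}{-2492}\right) = \left(15172 + 6442\right) - \left(84 \left(- \frac{1}{16829}\right) + 10394 \left(- \frac{1}{2492}\right)\right) = 21614 - \left(- \frac{84}{16829} - \frac{5197}{1246}\right) = 21614 - - \frac{87564977}{20968934} = 21614 + \frac{87564977}{20968934} = \frac{453310104453}{20968934}$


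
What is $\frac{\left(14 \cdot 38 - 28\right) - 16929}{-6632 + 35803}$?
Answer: $- \frac{16425}{29171} \approx -0.56306$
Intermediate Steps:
$\frac{\left(14 \cdot 38 - 28\right) - 16929}{-6632 + 35803} = \frac{\left(532 - 28\right) - 16929}{29171} = \left(504 - 16929\right) \frac{1}{29171} = \left(-16425\right) \frac{1}{29171} = - \frac{16425}{29171}$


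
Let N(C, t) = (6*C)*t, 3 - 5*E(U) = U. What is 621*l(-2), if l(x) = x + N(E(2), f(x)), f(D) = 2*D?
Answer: -21114/5 ≈ -4222.8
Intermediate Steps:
E(U) = 3/5 - U/5
N(C, t) = 6*C*t
l(x) = 17*x/5 (l(x) = x + 6*(3/5 - 1/5*2)*(2*x) = x + 6*(3/5 - 2/5)*(2*x) = x + 6*(1/5)*(2*x) = x + 12*x/5 = 17*x/5)
621*l(-2) = 621*((17/5)*(-2)) = 621*(-34/5) = -21114/5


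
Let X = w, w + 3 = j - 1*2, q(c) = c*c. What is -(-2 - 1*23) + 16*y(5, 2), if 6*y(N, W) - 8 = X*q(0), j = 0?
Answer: 139/3 ≈ 46.333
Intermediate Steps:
q(c) = c**2
w = -5 (w = -3 + (0 - 1*2) = -3 + (0 - 2) = -3 - 2 = -5)
X = -5
y(N, W) = 4/3 (y(N, W) = 4/3 + (-5*0**2)/6 = 4/3 + (-5*0)/6 = 4/3 + (1/6)*0 = 4/3 + 0 = 4/3)
-(-2 - 1*23) + 16*y(5, 2) = -(-2 - 1*23) + 16*(4/3) = -(-2 - 23) + 64/3 = -1*(-25) + 64/3 = 25 + 64/3 = 139/3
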